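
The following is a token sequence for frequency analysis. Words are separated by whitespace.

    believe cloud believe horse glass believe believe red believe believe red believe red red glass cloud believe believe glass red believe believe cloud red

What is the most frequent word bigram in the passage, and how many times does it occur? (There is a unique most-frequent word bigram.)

Bigram frequencies (highest first):
  believe believe: 4
  believe red: 3
  red believe: 3
  believe cloud: 2
  cloud believe: 2
  believe horse: 1
  … (8 more, each ≤ 1)

"believe believe", 4 times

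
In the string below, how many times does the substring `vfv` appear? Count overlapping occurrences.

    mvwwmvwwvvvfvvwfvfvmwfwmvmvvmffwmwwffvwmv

Sliding a length-3 window over the 41 characters (39 positions):
  position 11–13: vfv
  position 17–19: vfv

2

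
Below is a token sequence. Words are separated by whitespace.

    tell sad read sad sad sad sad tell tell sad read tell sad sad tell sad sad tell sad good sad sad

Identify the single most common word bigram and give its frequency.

"sad sad", 6 times

Bigram frequencies (highest first):
  sad sad: 6
  tell sad: 5
  sad tell: 3
  sad read: 2
  read sad: 1
  tell tell: 1
  … (3 more, each ≤ 1)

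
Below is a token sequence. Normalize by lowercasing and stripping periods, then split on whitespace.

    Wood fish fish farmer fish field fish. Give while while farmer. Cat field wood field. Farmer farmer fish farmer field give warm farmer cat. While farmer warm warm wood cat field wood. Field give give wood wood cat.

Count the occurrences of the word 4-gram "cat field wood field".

Scanning the 35 overlapping 4-gram windows for "cat field wood field":
  position 12–15: cat field wood field
  position 30–33: cat field wood field

2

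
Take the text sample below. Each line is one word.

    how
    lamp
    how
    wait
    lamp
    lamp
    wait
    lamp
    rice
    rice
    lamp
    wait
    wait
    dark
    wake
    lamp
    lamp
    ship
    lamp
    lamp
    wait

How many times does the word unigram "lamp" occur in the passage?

9

Scanning the 21 tokens for "lamp":
  position 2: lamp
  position 5: lamp
  position 6: lamp
  position 8: lamp
  position 11: lamp
  position 16: lamp
  position 17: lamp
  position 19: lamp
  position 20: lamp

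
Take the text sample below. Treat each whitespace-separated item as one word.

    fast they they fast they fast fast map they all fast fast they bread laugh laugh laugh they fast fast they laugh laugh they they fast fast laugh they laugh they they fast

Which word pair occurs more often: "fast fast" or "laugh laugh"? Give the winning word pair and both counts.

"fast fast": 4 occurrences
"laugh laugh": 3 occurrences

"fast fast" (4 vs 3)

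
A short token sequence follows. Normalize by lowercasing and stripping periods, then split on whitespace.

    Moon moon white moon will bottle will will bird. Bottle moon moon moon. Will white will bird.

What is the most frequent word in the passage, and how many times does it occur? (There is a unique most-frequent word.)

"moon", 6 times

Unigram frequencies (highest first):
  moon: 6
  will: 5
  white: 2
  bottle: 2
  bird: 2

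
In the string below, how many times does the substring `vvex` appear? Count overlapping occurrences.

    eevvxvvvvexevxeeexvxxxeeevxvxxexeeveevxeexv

1

Sliding a length-4 window over the 43 characters (40 positions):
  position 8–11: vvex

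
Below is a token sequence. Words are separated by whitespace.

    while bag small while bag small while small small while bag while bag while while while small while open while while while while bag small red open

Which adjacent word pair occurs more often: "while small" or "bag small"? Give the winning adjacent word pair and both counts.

"while small": 2 occurrences
"bag small": 3 occurrences

"bag small" (3 vs 2)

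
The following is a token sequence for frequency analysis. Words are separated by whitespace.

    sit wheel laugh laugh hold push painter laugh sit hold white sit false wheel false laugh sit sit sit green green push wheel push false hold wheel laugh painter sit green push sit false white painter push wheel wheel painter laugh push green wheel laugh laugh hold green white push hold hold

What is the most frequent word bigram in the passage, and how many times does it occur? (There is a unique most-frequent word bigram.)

Bigram frequencies (highest first):
  wheel laugh: 3
  laugh laugh: 2
  laugh hold: 2
  painter laugh: 2
  laugh sit: 2
  sit false: 2
  … (34 more, each ≤ 2)

"wheel laugh", 3 times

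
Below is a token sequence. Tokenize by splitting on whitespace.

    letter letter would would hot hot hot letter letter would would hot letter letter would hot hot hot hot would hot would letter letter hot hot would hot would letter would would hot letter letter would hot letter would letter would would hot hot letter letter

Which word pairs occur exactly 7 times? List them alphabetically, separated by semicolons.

hot hot; letter would

Bigram counts meeting the condition (exactly 7 times):
  hot hot: 7
  letter would: 7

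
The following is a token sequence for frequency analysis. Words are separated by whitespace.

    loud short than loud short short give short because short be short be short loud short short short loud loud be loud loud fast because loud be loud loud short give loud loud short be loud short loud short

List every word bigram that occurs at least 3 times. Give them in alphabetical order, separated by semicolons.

Bigram counts meeting the condition (at least 3 times):
  be loud: 3
  loud loud: 4
  loud short: 7
  short be: 3
  short loud: 3
  short short: 3

be loud; loud loud; loud short; short be; short loud; short short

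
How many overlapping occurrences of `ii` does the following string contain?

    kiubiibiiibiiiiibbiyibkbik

Sliding a length-2 window over the 26 characters (25 positions):
  position 5–6: ii
  position 8–9: ii
  position 9–10: ii
  position 12–13: ii
  position 13–14: ii
  position 14–15: ii
  position 15–16: ii

7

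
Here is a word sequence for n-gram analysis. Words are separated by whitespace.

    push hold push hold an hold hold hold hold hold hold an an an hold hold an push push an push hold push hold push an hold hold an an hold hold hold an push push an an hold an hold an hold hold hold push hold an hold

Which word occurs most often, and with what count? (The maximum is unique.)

"hold", 24 times

Unigram frequencies (highest first):
  hold: 24
  an: 15
  push: 10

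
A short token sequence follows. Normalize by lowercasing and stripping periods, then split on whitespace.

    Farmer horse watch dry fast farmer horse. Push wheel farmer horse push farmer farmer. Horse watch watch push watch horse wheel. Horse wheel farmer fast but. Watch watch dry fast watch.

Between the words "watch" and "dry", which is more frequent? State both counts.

"watch": 7 occurrences
"dry": 2 occurrences

"watch" (7 vs 2)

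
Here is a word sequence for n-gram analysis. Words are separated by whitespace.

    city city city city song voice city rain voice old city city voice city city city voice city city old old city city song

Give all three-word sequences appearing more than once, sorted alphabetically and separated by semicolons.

Trigram counts meeting the condition (more than once):
  city city city: 3
  city city song: 2
  city city voice: 2
  city voice city: 2
  old city city: 2
  voice city city: 2

city city city; city city song; city city voice; city voice city; old city city; voice city city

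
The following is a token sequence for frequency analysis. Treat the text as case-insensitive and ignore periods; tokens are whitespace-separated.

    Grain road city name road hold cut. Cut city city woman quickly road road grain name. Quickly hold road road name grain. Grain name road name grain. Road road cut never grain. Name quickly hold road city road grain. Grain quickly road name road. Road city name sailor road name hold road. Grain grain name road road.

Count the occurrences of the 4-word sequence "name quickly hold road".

2

Scanning the 54 overlapping 4-gram windows for "name quickly hold road":
  position 16–19: name quickly hold road
  position 33–36: name quickly hold road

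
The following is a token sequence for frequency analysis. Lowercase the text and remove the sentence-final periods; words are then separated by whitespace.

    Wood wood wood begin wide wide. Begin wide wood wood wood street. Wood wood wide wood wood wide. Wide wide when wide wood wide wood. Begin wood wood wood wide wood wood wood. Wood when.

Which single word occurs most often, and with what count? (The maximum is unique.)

Unigram frequencies (highest first):
  wood: 19
  wide: 10
  begin: 3
  when: 2
  street: 1

"wood", 19 times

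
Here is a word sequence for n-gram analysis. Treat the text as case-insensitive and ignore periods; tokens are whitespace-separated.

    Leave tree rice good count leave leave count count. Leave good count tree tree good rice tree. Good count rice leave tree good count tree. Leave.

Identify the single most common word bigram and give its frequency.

"good count", 4 times

Bigram frequencies (highest first):
  good count: 4
  tree good: 3
  leave tree: 2
  count leave: 2
  count tree: 2
  tree rice: 1
  … (11 more, each ≤ 1)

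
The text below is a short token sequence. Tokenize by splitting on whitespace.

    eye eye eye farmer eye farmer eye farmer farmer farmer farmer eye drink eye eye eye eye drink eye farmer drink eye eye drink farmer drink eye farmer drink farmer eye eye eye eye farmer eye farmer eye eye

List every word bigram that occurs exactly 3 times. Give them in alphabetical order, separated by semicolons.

Bigram counts meeting the condition (exactly 3 times):
  eye drink: 3
  farmer drink: 3
  farmer farmer: 3

eye drink; farmer drink; farmer farmer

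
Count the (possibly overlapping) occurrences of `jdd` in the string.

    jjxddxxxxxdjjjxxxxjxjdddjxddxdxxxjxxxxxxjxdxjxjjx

1

Sliding a length-3 window over the 49 characters (47 positions):
  position 21–23: jdd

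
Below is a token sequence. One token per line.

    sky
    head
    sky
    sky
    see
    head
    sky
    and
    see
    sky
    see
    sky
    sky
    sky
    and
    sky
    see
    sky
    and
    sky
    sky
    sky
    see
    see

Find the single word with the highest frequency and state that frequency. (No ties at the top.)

"sky", 13 times

Unigram frequencies (highest first):
  sky: 13
  see: 6
  and: 3
  head: 2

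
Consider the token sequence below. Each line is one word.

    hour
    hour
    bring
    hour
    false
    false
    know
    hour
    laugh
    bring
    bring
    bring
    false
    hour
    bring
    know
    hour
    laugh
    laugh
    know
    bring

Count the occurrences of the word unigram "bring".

Scanning the 21 tokens for "bring":
  position 3: bring
  position 10: bring
  position 11: bring
  position 12: bring
  position 15: bring
  position 21: bring

6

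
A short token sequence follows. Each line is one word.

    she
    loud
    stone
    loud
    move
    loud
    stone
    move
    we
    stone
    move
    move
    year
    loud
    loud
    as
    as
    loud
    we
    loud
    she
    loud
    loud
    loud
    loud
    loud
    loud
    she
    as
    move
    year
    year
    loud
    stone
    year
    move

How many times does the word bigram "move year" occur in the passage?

Scanning the 35 overlapping bigram windows for "move year":
  position 12–13: move year
  position 30–31: move year

2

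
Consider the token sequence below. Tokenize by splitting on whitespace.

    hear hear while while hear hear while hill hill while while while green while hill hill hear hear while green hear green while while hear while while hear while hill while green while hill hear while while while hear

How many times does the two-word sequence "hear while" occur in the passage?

Scanning the 38 overlapping bigram windows for "hear while":
  position 2–3: hear while
  position 6–7: hear while
  position 18–19: hear while
  position 25–26: hear while
  position 28–29: hear while
  position 35–36: hear while

6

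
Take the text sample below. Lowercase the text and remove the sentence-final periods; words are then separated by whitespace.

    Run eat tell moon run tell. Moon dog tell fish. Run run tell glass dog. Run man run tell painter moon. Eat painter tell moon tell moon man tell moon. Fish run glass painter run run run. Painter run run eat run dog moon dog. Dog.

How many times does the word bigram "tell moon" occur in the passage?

5

Scanning the 45 overlapping bigram windows for "tell moon":
  position 3–4: tell moon
  position 6–7: tell moon
  position 24–25: tell moon
  position 26–27: tell moon
  position 29–30: tell moon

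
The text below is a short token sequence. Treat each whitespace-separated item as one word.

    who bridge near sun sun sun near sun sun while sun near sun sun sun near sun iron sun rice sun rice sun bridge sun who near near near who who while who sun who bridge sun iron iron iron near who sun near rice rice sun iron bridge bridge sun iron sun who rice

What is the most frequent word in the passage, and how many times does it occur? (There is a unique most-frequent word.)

Unigram frequencies (highest first):
  sun: 20
  near: 9
  who: 8
  iron: 6
  bridge: 5
  rice: 5
  … (1 more, each ≤ 2)

"sun", 20 times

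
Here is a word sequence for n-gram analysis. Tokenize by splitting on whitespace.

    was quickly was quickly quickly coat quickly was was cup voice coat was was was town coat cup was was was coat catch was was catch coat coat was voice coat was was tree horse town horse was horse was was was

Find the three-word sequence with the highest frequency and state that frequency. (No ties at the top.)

"was was was", 3 times

Trigram frequencies (highest first):
  was was was: 3
  voice coat was: 2
  coat was was: 2
  was quickly was: 1
  quickly was quickly: 1
  was quickly quickly: 1
  … (30 more, each ≤ 1)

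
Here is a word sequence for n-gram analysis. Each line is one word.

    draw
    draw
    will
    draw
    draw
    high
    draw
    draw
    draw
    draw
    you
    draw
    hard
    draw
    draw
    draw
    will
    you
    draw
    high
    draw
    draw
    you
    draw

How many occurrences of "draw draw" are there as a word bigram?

Scanning the 23 overlapping bigram windows for "draw draw":
  position 1–2: draw draw
  position 4–5: draw draw
  position 7–8: draw draw
  position 8–9: draw draw
  position 9–10: draw draw
  position 14–15: draw draw
  position 15–16: draw draw
  position 21–22: draw draw

8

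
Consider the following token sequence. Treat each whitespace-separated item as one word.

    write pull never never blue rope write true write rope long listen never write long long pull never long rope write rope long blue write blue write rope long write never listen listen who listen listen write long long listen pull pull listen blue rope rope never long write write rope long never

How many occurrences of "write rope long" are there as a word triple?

Scanning the 51 overlapping trigram windows for "write rope long":
  position 9–11: write rope long
  position 21–23: write rope long
  position 27–29: write rope long
  position 50–52: write rope long

4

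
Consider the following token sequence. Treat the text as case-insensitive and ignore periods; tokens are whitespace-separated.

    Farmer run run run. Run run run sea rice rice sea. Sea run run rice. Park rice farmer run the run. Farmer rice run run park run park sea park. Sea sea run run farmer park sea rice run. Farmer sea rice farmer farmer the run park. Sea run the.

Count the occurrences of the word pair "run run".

Scanning the 49 overlapping bigram windows for "run run":
  position 2–3: run run
  position 3–4: run run
  position 4–5: run run
  position 5–6: run run
  position 6–7: run run
  position 13–14: run run
  position 24–25: run run
  position 33–34: run run

8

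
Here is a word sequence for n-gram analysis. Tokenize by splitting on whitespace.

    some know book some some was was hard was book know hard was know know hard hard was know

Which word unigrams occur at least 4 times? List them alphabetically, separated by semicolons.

Unigram counts meeting the condition (at least 4 times):
  hard: 4
  know: 5
  was: 5

hard; know; was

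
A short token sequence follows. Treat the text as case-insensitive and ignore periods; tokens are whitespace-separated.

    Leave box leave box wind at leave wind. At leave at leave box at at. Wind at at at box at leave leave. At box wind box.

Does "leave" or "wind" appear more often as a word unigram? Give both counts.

"leave": 7 occurrences
"wind": 4 occurrences

"leave" (7 vs 4)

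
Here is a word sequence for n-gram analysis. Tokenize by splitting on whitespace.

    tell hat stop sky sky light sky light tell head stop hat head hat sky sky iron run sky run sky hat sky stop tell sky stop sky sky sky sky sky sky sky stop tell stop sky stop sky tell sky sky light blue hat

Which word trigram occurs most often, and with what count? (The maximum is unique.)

Trigram frequencies (highest first):
  sky sky sky: 5
  stop sky sky: 2
  sky sky light: 2
  sky stop tell: 2
  sky stop sky: 2
  tell hat stop: 1
  … (30 more, each ≤ 1)

"sky sky sky", 5 times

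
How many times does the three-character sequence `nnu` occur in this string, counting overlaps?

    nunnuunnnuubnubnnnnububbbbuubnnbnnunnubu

Sliding a length-3 window over the 40 characters (38 positions):
  position 3–5: nnu
  position 8–10: nnu
  position 18–20: nnu
  position 33–35: nnu
  position 36–38: nnu

5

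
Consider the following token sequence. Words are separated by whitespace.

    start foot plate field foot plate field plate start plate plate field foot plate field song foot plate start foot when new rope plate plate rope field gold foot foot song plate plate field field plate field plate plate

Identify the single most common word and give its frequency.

"plate", 14 times

Unigram frequencies (highest first):
  plate: 14
  field: 8
  foot: 7
  start: 3
  song: 2
  rope: 2
  … (3 more, each ≤ 1)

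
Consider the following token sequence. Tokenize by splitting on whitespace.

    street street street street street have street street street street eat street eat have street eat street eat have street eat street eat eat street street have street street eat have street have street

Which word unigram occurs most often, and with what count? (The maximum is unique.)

"street", 20 times

Unigram frequencies (highest first):
  street: 20
  eat: 8
  have: 6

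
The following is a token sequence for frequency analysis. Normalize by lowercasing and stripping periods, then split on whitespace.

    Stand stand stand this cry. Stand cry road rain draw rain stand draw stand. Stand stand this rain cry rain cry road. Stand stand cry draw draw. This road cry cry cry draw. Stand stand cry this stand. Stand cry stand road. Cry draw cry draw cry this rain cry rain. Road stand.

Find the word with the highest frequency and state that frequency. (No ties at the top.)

"stand", 16 times

Unigram frequencies (highest first):
  stand: 16
  cry: 14
  draw: 7
  rain: 6
  this: 5
  road: 5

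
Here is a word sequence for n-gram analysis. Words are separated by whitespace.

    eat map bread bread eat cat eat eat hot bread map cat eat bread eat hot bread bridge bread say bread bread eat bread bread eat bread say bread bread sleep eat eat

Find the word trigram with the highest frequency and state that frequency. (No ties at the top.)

Trigram frequencies (highest first):
  bread bread eat: 3
  eat hot bread: 2
  bread say bread: 2
  say bread bread: 2
  bread eat bread: 2
  eat map bread: 1
  … (19 more, each ≤ 1)

"bread bread eat", 3 times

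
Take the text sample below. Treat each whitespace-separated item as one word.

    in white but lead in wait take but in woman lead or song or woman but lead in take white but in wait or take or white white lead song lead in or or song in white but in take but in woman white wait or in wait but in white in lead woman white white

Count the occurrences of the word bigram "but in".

5

Scanning the 55 overlapping bigram windows for "but in":
  position 8–9: but in
  position 21–22: but in
  position 38–39: but in
  position 41–42: but in
  position 49–50: but in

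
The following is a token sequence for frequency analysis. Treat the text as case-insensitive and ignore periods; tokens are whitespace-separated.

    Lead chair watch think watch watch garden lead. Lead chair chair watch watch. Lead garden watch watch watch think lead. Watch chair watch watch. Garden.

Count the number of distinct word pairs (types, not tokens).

15

25 tokens → 24 bigram windows in total.
Repeated bigrams (each contributes count−1 duplicates):
  watch watch: 5
  chair watch: 3
  lead chair: 2
  watch garden: 2
  watch think: 2
9 duplicate windows → 24 − 9 = 15 distinct.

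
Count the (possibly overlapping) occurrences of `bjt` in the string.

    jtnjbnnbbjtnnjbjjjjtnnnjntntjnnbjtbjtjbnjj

3

Sliding a length-3 window over the 42 characters (40 positions):
  position 9–11: bjt
  position 32–34: bjt
  position 35–37: bjt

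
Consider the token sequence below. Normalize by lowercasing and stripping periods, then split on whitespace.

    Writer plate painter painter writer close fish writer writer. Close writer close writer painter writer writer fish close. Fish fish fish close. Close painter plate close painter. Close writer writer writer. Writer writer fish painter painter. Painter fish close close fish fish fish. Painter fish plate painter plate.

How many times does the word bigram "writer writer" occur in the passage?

Scanning the 47 overlapping bigram windows for "writer writer":
  position 8–9: writer writer
  position 15–16: writer writer
  position 29–30: writer writer
  position 30–31: writer writer
  position 31–32: writer writer
  position 32–33: writer writer

6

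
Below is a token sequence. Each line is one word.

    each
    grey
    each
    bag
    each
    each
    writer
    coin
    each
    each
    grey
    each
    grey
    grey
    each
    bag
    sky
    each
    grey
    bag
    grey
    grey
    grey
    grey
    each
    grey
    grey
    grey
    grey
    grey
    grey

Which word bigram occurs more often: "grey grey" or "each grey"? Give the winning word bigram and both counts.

"grey grey": 9 occurrences
"each grey": 5 occurrences

"grey grey" (9 vs 5)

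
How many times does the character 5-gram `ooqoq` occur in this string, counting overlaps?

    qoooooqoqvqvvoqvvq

Sliding a length-5 window over the 18 characters (14 positions):
  position 5–9: ooqoq

1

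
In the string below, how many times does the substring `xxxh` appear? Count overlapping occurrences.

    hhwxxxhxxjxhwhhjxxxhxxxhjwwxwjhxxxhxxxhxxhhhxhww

Sliding a length-4 window over the 48 characters (45 positions):
  position 4–7: xxxh
  position 17–20: xxxh
  position 21–24: xxxh
  position 32–35: xxxh
  position 36–39: xxxh

5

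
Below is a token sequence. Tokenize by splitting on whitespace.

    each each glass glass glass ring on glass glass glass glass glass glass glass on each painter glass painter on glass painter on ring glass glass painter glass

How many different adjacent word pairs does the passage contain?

14

28 tokens → 27 bigram windows in total.
Repeated bigrams (each contributes count−1 duplicates):
  glass glass: 9
  glass painter: 3
  on glass: 2
  painter glass: 2
  painter on: 2
13 duplicate windows → 27 − 13 = 14 distinct.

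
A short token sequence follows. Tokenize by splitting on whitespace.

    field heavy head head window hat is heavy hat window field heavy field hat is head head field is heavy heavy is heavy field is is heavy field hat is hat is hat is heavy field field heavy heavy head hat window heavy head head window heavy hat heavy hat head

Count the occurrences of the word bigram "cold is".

Scanning the 50 overlapping bigram windows for "cold is":
  (none found)

0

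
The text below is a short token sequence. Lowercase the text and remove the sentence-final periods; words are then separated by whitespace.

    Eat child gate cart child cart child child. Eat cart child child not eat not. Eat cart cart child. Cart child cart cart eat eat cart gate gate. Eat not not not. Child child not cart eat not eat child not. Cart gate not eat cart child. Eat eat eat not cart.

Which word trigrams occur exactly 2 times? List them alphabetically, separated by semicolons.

cart child child; child cart child; child child not; child not cart; eat cart child; eat not eat; not eat cart

Trigram counts meeting the condition (exactly 2 times):
  cart child child: 2
  child cart child: 2
  child child not: 2
  child not cart: 2
  eat cart child: 2
  eat not eat: 2
  not eat cart: 2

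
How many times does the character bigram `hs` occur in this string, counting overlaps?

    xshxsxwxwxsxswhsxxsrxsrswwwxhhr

Sliding a length-2 window over the 31 characters (30 positions):
  position 15–16: hs

1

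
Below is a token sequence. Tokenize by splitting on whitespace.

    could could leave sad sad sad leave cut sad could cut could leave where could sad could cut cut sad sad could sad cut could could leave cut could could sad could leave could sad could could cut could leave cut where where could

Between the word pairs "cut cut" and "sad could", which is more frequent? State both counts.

"cut cut": 1 occurrence
"sad could": 5 occurrences

"sad could" (5 vs 1)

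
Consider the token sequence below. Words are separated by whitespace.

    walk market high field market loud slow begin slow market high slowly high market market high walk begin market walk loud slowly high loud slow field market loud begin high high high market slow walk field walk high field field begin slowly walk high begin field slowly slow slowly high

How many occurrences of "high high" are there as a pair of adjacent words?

Scanning the 49 overlapping bigram windows for "high high":
  position 30–31: high high
  position 31–32: high high

2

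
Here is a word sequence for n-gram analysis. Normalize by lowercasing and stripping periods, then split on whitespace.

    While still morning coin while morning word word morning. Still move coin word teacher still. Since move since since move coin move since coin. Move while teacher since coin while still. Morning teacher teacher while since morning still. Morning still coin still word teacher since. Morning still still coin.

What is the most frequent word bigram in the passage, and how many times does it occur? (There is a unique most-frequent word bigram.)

Bigram frequencies (highest first):
  morning still: 4
  still morning: 3
  while still: 2
  coin while: 2
  move coin: 2
  word teacher: 2
  … (26 more, each ≤ 2)

"morning still", 4 times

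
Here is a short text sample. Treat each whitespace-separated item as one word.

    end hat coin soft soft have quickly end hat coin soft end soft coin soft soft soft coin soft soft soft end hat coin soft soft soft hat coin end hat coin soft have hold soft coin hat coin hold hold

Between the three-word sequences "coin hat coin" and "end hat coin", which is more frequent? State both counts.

"end hat coin" (4 vs 1)

"coin hat coin": 1 occurrence
"end hat coin": 4 occurrences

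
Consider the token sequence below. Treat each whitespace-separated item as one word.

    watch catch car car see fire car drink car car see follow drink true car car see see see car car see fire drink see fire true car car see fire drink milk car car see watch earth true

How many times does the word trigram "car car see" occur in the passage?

Scanning the 37 overlapping trigram windows for "car car see":
  position 3–5: car car see
  position 9–11: car car see
  position 15–17: car car see
  position 20–22: car car see
  position 28–30: car car see
  position 34–36: car car see

6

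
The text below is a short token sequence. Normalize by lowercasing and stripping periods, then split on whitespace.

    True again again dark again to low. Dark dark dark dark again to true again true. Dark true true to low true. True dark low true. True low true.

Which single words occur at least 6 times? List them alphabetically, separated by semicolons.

Unigram counts meeting the condition (at least 6 times):
  dark: 7
  true: 10

dark; true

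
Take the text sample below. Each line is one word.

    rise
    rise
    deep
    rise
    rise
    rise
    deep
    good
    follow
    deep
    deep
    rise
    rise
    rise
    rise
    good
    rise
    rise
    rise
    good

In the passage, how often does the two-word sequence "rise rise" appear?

Scanning the 19 overlapping bigram windows for "rise rise":
  position 1–2: rise rise
  position 4–5: rise rise
  position 5–6: rise rise
  position 12–13: rise rise
  position 13–14: rise rise
  position 14–15: rise rise
  position 17–18: rise rise
  position 18–19: rise rise

8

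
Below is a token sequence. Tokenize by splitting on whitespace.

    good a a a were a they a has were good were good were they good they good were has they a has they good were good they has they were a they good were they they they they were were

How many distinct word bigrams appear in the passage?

41 tokens → 40 bigram windows in total.
Repeated bigrams (each contributes count−1 duplicates):
  good were: 5
  they good: 4
  has they: 3
  they they: 3
  were good: 3
  a a: 2
  a has: 2
  a they: 2
  … (5 more repeated)
21 duplicate windows → 40 − 21 = 19 distinct.

19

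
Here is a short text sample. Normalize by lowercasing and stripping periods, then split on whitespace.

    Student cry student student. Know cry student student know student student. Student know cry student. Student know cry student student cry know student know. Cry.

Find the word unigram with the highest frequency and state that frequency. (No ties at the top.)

"student", 13 times

Unigram frequencies (highest first):
  student: 13
  cry: 6
  know: 6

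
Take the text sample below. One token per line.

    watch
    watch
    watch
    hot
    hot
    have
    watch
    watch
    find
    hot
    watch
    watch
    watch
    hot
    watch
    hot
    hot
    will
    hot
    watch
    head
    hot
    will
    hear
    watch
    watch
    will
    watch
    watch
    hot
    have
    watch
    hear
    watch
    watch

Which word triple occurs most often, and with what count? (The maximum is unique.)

"watch watch hot", 3 times

Trigram frequencies (highest first):
  watch watch hot: 3
  watch watch watch: 2
  watch hot hot: 2
  hot have watch: 2
  hear watch watch: 2
  hot hot have: 1
  … (21 more, each ≤ 1)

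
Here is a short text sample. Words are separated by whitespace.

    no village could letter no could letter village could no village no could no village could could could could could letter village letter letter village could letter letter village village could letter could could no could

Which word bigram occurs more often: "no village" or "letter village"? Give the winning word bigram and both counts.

"no village": 3 occurrences
"letter village": 4 occurrences

"letter village" (4 vs 3)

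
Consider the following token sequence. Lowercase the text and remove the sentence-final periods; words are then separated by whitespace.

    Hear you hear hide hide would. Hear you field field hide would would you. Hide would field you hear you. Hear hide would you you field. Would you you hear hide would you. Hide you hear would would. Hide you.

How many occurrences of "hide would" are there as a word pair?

Scanning the 39 overlapping bigram windows for "hide would":
  position 5–6: hide would
  position 11–12: hide would
  position 15–16: hide would
  position 22–23: hide would
  position 31–32: hide would

5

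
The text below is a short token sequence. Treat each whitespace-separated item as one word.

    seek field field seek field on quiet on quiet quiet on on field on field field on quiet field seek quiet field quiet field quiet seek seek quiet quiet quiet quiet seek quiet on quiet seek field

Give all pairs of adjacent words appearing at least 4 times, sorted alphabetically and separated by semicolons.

Bigram counts meeting the condition (at least 4 times):
  on quiet: 4
  quiet quiet: 4

on quiet; quiet quiet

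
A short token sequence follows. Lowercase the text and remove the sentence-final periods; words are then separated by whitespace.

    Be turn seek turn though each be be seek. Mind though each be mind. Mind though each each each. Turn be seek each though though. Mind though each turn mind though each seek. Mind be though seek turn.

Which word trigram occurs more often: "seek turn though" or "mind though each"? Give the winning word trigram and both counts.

"mind though each" (4 vs 1)

"seek turn though": 1 occurrence
"mind though each": 4 occurrences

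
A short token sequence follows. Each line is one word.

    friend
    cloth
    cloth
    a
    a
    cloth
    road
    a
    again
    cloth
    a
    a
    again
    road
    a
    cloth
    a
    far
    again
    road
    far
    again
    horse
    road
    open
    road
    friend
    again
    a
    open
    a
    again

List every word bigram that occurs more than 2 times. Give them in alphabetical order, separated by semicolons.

Bigram counts meeting the condition (more than 2 times):
  a again: 3
  cloth a: 3

a again; cloth a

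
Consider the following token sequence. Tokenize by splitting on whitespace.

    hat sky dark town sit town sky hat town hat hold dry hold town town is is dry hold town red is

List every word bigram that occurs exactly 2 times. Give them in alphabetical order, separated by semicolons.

Bigram counts meeting the condition (exactly 2 times):
  dry hold: 2
  hold town: 2

dry hold; hold town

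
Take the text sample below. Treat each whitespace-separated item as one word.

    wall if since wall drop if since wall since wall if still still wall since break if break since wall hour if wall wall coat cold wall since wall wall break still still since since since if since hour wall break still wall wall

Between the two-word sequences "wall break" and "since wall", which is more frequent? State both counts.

"since wall" (5 vs 2)

"wall break": 2 occurrences
"since wall": 5 occurrences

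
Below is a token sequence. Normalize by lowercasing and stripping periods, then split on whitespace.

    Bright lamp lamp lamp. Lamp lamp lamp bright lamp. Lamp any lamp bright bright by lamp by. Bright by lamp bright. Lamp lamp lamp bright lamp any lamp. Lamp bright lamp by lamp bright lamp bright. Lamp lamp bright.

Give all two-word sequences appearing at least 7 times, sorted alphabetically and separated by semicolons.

Bigram counts meeting the condition (at least 7 times):
  bright lamp: 7
  lamp bright: 8
  lamp lamp: 10

bright lamp; lamp bright; lamp lamp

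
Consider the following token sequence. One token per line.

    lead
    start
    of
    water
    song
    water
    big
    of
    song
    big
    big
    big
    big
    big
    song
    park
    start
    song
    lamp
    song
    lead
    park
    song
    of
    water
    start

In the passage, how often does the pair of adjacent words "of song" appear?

Scanning the 25 overlapping bigram windows for "of song":
  position 8–9: of song

1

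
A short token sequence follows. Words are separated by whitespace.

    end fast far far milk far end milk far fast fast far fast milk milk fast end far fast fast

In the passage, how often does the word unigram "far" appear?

6

Scanning the 20 tokens for "far":
  position 3: far
  position 4: far
  position 6: far
  position 9: far
  position 12: far
  position 18: far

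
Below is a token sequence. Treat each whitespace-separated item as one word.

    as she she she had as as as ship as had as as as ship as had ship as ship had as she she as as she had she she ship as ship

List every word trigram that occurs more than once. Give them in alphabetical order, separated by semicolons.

Trigram counts meeting the condition (more than once):
  as as as: 2
  as as ship: 2
  as she she: 2
  as ship as: 2
  had as as: 2
  ship as had: 2
  ship as ship: 2

as as as; as as ship; as she she; as ship as; had as as; ship as had; ship as ship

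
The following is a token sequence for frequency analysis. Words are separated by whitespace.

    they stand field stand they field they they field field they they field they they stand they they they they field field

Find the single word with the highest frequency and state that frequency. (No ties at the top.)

Unigram frequencies (highest first):
  they: 12
  field: 7
  stand: 3

"they", 12 times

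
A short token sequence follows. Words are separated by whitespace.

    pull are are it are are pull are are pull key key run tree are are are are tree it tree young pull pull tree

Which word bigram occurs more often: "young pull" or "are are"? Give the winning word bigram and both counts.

"are are" (6 vs 1)

"young pull": 1 occurrence
"are are": 6 occurrences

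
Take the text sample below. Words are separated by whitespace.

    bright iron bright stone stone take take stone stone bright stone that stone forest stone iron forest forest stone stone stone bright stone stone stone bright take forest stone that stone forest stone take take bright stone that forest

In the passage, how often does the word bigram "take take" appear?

2

Scanning the 38 overlapping bigram windows for "take take":
  position 6–7: take take
  position 34–35: take take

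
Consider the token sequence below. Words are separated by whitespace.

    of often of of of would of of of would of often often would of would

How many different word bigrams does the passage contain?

7

16 tokens → 15 bigram windows in total.
Repeated bigrams (each contributes count−1 duplicates):
  of of: 4
  of would: 3
  would of: 3
  of often: 2
8 duplicate windows → 15 − 8 = 7 distinct.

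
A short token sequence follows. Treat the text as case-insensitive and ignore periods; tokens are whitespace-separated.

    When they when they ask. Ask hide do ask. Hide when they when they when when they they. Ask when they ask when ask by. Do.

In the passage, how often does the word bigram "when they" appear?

Scanning the 25 overlapping bigram windows for "when they":
  position 1–2: when they
  position 3–4: when they
  position 11–12: when they
  position 13–14: when they
  position 16–17: when they
  position 20–21: when they

6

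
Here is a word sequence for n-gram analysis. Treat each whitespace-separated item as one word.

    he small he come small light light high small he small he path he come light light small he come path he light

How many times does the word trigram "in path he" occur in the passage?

Scanning the 21 overlapping trigram windows for "in path he":
  (none found)

0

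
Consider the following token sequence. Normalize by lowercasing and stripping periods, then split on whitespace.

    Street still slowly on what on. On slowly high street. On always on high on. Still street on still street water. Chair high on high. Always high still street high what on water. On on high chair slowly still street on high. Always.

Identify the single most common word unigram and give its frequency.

"on", 12 times

Unigram frequencies (highest first):
  on: 12
  high: 8
  street: 6
  still: 5
  slowly: 3
  always: 3
  … (3 more, each ≤ 2)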